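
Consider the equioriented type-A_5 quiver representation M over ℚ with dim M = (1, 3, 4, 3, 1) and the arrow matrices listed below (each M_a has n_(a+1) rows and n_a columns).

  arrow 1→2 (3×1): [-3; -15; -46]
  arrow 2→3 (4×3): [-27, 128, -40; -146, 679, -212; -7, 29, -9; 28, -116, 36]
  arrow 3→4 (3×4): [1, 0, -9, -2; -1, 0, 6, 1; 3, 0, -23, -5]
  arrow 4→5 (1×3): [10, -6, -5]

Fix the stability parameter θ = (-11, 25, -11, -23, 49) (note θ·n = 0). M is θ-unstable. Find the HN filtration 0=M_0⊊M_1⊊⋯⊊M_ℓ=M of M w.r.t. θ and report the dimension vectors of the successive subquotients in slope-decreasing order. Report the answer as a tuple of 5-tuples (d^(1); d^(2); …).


Interval decomposition of M: I[1,5], I[2,3], I[2,4], I[3,4].
HN type (ℓ=5): μ^(1)=49; μ^(2)=7; μ^(3)=-3; μ^(4)=-11; μ^(5)=-17

((0, 0, 0, 0, 1); (0, 1, 1, 0, 0); (0, 2, 2, 2, 0); (1, 0, 0, 0, 0); (0, 0, 1, 1, 0))


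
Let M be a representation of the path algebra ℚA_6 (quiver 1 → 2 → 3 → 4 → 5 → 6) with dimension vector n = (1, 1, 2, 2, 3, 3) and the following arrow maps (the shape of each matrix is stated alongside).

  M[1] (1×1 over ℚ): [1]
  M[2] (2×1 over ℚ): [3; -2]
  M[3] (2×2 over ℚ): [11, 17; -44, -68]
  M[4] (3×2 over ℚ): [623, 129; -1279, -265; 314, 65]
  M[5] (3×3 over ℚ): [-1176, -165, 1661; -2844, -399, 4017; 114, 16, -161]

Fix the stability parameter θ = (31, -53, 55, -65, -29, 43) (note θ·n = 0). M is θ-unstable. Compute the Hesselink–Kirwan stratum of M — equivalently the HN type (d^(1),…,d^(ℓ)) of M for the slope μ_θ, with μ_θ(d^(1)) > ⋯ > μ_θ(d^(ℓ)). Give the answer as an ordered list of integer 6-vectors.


Via rank(M_{q-1}∘⋯∘M_p): M ≅ I[1,6], I[3,3], I[4,6], I[5,5], I[6,6].
μ_θ-semistable layers: μ^(1)=55; μ^(2)=43; μ^(3)=-61/5; μ^(4)=-29; μ^(5)=-65

((0, 0, 1, 0, 0, 0); (0, 0, 0, 0, 0, 3); (1, 1, 1, 1, 1, 0); (0, 0, 0, 0, 2, 0); (0, 0, 0, 1, 0, 0))


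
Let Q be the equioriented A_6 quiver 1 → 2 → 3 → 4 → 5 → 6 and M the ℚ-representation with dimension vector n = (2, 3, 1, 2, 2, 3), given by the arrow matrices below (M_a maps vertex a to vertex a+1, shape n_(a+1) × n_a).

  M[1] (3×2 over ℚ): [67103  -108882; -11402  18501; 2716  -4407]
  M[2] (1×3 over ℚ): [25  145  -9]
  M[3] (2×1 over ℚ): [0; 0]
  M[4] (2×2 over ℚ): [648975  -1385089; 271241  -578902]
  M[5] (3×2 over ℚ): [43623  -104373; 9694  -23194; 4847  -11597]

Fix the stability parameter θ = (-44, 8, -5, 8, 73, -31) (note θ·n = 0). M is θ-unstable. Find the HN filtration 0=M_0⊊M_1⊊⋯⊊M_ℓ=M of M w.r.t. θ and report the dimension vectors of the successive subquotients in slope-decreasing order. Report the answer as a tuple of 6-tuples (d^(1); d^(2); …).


Barcode: M ≅ I[1,2], I[1,3], I[2,2], I[4,5], I[4,6], I[6,6]^2. HN layers by μ_θ (6 steps, strictly decreasing):
  μ^(1)=73; μ^(2)=21; μ^(3)=8; μ^(4)=3/2; μ^(5)=-31; μ^(6)=-44

((0, 0, 0, 0, 1, 0); (0, 0, 0, 0, 1, 1); (0, 2, 0, 2, 0, 0); (0, 1, 1, 0, 0, 0); (0, 0, 0, 0, 0, 2); (2, 0, 0, 0, 0, 0))


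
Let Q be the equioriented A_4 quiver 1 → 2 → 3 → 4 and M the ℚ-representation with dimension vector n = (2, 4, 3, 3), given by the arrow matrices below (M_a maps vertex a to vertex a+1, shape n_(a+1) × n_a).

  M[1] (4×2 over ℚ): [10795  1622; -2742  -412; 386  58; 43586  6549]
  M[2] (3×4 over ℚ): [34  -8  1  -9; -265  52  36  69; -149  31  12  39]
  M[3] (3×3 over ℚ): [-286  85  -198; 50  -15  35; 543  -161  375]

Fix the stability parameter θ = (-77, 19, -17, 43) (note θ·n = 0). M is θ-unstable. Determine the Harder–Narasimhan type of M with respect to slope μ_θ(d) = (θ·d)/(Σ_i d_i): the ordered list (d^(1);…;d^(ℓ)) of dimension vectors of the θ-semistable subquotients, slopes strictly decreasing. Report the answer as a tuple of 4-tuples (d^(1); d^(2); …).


Barcode: M ≅ I[1,4]^2, I[2,2], I[2,4]. HN layers by μ_θ (4 steps, strictly decreasing):
  μ^(1)=43; μ^(2)=19; μ^(3)=1; μ^(4)=-77

((0, 0, 0, 3); (0, 1, 0, 0); (0, 3, 3, 0); (2, 0, 0, 0))


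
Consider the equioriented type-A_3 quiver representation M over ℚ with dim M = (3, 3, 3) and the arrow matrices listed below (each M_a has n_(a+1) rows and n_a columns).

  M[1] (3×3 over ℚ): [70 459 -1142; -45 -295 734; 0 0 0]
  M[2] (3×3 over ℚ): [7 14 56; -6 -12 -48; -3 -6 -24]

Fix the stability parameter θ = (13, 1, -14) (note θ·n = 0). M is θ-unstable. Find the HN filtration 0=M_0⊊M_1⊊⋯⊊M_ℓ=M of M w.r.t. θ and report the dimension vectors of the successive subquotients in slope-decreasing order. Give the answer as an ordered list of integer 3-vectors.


Via rank(M_{q-1}∘⋯∘M_p): M ≅ I[1,1], I[1,2], I[1,3], I[2,2], I[3,3]^2.
μ_θ-semistable layers: μ^(1)=13; μ^(2)=7; μ^(3)=1; μ^(4)=0; μ^(5)=-14

((1, 0, 0); (1, 1, 0); (0, 1, 0); (1, 1, 1); (0, 0, 2))


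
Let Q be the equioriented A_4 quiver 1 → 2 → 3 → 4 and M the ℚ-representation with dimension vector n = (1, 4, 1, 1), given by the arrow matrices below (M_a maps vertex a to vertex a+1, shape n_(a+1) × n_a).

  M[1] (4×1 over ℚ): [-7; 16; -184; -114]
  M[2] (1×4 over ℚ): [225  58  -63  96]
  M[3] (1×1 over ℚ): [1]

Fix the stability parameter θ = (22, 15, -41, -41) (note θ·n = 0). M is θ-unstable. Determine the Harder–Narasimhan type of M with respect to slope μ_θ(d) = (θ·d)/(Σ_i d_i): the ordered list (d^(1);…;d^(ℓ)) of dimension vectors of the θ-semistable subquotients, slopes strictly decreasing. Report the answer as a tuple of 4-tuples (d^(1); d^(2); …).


Barcode: M ≅ I[1,4], I[2,2]^3. HN layers by μ_θ (2 steps, strictly decreasing):
  μ^(1)=15; μ^(2)=-45/4

((0, 3, 0, 0); (1, 1, 1, 1))


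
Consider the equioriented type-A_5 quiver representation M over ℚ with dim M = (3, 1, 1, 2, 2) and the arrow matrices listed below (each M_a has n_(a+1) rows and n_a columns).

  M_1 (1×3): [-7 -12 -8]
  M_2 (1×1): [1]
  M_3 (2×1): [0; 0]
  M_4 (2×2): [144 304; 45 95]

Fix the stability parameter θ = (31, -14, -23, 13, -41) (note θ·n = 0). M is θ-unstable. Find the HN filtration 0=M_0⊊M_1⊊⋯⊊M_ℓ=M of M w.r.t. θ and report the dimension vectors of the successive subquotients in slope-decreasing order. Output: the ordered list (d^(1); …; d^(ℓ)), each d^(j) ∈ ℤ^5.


Interval decomposition of M: I[1,1]^2, I[1,3], I[4,4], I[4,5], I[5,5].
HN type (ℓ=5): μ^(1)=31; μ^(2)=13; μ^(3)=-2; μ^(4)=-14; μ^(5)=-41

((2, 0, 0, 0, 0); (0, 0, 0, 1, 0); (1, 1, 1, 0, 0); (0, 0, 0, 1, 1); (0, 0, 0, 0, 1))


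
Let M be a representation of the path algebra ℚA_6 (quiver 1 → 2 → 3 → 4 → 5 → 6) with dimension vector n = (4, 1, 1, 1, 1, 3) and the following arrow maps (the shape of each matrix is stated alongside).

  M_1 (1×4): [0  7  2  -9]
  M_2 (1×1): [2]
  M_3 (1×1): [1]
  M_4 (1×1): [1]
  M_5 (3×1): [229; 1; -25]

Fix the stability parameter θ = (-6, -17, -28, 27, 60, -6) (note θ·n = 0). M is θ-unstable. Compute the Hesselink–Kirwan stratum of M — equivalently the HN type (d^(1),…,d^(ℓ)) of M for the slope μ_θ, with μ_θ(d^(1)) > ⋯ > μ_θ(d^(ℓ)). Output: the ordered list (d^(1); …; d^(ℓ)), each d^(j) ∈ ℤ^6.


Via rank(M_{q-1}∘⋯∘M_p): M ≅ I[1,1]^3, I[1,6], I[6,6]^2.
μ_θ-semistable layers: μ^(1)=27; μ^(2)=-6; μ^(3)=-17

((0, 0, 0, 1, 1, 1); (3, 0, 0, 0, 0, 2); (1, 1, 1, 0, 0, 0))


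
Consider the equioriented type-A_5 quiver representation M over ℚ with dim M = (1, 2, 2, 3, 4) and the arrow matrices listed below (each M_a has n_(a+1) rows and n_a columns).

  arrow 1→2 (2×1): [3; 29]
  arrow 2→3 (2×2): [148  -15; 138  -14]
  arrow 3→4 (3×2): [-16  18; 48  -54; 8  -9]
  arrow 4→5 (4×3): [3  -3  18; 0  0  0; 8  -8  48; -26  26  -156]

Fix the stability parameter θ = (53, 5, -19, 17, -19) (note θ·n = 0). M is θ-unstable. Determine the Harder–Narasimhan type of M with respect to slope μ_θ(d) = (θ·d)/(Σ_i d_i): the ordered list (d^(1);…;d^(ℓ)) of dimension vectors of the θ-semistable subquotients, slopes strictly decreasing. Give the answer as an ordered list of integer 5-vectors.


Via rank(M_{q-1}∘⋯∘M_p): M ≅ I[1,3], I[2,5], I[4,4]^2, I[5,5]^3.
μ_θ-semistable layers: μ^(1)=17; μ^(2)=13; μ^(3)=-1; μ^(4)=-7; μ^(5)=-19

((0, 0, 0, 2, 0); (1, 1, 1, 0, 0); (0, 0, 0, 1, 1); (0, 1, 1, 0, 0); (0, 0, 0, 0, 3))


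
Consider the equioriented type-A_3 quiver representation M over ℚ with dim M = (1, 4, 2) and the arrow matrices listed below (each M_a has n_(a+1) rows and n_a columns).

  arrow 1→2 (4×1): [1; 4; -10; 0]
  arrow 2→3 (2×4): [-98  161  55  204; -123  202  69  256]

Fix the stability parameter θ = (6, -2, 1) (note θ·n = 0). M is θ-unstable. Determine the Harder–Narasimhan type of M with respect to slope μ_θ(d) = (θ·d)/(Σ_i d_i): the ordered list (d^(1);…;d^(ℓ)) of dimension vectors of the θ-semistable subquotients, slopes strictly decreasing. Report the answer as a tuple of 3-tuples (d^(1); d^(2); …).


Barcode: M ≅ I[1,3], I[2,2]^2, I[2,3]. HN layers by μ_θ (3 steps, strictly decreasing):
  μ^(1)=5/3; μ^(2)=1; μ^(3)=-2

((1, 1, 1); (0, 0, 1); (0, 3, 0))


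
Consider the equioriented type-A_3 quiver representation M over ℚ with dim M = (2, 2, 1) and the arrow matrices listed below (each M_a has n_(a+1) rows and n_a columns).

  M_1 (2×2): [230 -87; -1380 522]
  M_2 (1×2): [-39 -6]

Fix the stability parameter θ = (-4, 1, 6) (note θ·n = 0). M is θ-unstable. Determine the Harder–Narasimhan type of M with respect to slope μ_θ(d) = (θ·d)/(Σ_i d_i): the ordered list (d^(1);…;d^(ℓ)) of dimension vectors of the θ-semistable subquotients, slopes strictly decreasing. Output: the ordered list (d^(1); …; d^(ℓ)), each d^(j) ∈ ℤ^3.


Via rank(M_{q-1}∘⋯∘M_p): M ≅ I[1,1], I[1,3], I[2,2].
μ_θ-semistable layers: μ^(1)=6; μ^(2)=1; μ^(3)=-4

((0, 0, 1); (0, 2, 0); (2, 0, 0))


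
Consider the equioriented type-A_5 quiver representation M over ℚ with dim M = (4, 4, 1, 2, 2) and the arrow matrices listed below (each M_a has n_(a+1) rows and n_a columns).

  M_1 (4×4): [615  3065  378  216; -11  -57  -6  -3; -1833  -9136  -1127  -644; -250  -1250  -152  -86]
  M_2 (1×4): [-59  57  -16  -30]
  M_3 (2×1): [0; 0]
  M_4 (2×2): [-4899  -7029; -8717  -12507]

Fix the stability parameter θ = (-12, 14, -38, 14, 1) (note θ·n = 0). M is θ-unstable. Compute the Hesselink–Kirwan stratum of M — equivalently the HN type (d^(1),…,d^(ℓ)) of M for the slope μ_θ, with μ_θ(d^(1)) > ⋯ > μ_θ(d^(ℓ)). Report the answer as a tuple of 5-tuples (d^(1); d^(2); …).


Barcode: M ≅ I[1,1], I[1,2]^2, I[1,3], I[2,2], I[4,4], I[4,5], I[5,5]. HN layers by μ_θ (4 steps, strictly decreasing):
  μ^(1)=14; μ^(2)=15/2; μ^(3)=1; μ^(4)=-12

((0, 3, 0, 1, 0); (0, 0, 0, 1, 1); (0, 0, 0, 0, 1); (4, 1, 1, 0, 0))


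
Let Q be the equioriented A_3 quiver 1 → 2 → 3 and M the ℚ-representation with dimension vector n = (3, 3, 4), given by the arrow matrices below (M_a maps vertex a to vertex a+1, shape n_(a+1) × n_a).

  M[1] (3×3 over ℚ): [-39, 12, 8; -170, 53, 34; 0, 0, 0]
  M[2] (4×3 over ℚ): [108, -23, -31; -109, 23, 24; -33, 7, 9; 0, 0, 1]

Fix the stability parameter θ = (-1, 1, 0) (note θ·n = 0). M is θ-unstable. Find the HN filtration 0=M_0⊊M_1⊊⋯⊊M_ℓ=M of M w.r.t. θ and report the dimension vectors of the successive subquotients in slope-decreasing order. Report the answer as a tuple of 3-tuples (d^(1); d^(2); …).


Interval decomposition of M: I[1,1], I[1,3]^2, I[2,3], I[3,3].
HN type (ℓ=3): μ^(1)=1/2; μ^(2)=0; μ^(3)=-1

((0, 3, 3); (0, 0, 1); (3, 0, 0))


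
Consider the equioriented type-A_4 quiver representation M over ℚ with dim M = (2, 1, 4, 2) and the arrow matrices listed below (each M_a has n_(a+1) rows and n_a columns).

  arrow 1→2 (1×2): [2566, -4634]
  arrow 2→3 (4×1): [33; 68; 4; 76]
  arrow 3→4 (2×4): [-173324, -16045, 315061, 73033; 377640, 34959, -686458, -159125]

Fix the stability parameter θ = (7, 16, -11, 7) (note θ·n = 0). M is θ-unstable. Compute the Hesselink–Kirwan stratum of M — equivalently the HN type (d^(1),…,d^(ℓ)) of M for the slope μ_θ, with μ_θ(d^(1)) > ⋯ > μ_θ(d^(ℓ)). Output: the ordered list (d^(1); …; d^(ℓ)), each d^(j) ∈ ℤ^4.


Interval decomposition of M: I[1,1], I[1,3], I[3,3], I[3,4]^2.
HN type (ℓ=3): μ^(1)=7; μ^(2)=4; μ^(3)=-11

((1, 0, 0, 2); (1, 1, 1, 0); (0, 0, 3, 0))


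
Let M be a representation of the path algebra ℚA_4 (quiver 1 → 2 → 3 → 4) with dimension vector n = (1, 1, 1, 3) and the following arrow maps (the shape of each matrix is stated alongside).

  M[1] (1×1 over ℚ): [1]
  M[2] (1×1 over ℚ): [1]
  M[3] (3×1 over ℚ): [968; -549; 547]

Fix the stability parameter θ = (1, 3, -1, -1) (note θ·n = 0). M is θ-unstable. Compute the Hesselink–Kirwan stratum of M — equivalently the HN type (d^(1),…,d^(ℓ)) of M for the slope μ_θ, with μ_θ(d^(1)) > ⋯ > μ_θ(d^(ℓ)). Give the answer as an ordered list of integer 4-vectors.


Interval decomposition of M: I[1,4], I[4,4]^2.
HN type (ℓ=2): μ^(1)=1/2; μ^(2)=-1

((1, 1, 1, 1); (0, 0, 0, 2))


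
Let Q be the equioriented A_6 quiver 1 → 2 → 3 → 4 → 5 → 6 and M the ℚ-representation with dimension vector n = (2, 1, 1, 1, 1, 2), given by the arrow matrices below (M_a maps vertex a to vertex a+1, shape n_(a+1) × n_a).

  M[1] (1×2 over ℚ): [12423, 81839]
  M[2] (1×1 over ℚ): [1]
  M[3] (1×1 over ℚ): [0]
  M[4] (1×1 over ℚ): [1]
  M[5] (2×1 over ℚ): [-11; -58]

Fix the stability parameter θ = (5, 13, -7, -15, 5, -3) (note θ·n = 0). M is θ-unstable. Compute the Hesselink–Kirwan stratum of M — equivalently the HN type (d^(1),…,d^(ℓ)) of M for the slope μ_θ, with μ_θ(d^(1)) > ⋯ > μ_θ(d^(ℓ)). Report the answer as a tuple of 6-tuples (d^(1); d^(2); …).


Barcode: M ≅ I[1,1], I[1,3], I[4,6], I[6,6]. HN layers by μ_θ (5 steps, strictly decreasing):
  μ^(1)=5; μ^(2)=11/3; μ^(3)=1; μ^(4)=-3; μ^(5)=-15

((1, 0, 0, 0, 0, 0); (1, 1, 1, 0, 0, 0); (0, 0, 0, 0, 1, 1); (0, 0, 0, 0, 0, 1); (0, 0, 0, 1, 0, 0))


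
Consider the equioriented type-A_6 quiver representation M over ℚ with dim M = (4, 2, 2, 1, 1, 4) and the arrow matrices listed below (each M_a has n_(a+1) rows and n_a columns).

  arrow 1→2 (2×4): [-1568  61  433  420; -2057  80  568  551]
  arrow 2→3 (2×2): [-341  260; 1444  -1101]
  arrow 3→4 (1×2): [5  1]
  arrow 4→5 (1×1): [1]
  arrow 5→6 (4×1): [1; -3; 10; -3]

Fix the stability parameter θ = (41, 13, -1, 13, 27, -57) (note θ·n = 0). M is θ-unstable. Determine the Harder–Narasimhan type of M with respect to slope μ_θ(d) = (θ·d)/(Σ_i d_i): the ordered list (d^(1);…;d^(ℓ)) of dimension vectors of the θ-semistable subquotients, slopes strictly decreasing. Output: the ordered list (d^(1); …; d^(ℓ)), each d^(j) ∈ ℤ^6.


Interval decomposition of M: I[1,1]^2, I[1,3], I[1,6], I[6,6]^3.
HN type (ℓ=4): μ^(1)=41; μ^(2)=53/3; μ^(3)=6; μ^(4)=-57

((2, 0, 0, 0, 0, 0); (1, 1, 1, 0, 0, 0); (1, 1, 1, 1, 1, 1); (0, 0, 0, 0, 0, 3))


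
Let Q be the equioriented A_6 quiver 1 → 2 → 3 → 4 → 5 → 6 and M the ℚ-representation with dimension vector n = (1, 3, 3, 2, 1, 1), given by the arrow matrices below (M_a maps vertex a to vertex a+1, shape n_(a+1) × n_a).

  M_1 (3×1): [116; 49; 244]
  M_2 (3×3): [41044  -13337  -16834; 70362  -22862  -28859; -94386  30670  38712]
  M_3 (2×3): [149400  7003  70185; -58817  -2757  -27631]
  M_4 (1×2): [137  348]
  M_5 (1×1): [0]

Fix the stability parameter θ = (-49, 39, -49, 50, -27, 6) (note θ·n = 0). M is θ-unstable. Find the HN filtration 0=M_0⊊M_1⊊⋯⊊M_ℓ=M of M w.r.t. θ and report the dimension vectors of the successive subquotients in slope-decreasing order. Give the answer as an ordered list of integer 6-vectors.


Interval decomposition of M: I[1,5], I[2,3], I[2,4], I[6,6].
HN type (ℓ=5): μ^(1)=50; μ^(2)=23/2; μ^(3)=6; μ^(4)=-5; μ^(5)=-49

((0, 0, 0, 1, 0, 0); (0, 0, 0, 1, 1, 0); (0, 0, 0, 0, 0, 1); (0, 3, 3, 0, 0, 0); (1, 0, 0, 0, 0, 0))


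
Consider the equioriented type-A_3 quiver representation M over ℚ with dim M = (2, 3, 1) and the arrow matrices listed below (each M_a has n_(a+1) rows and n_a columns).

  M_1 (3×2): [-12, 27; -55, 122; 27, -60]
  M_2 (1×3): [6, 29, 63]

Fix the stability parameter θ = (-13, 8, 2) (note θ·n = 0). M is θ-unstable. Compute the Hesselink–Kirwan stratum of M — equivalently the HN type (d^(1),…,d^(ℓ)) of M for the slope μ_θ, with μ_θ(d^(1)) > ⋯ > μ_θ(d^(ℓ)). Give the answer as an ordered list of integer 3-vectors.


Barcode: M ≅ I[1,2], I[1,3], I[2,2]. HN layers by μ_θ (3 steps, strictly decreasing):
  μ^(1)=8; μ^(2)=5; μ^(3)=-13

((0, 2, 0); (0, 1, 1); (2, 0, 0))


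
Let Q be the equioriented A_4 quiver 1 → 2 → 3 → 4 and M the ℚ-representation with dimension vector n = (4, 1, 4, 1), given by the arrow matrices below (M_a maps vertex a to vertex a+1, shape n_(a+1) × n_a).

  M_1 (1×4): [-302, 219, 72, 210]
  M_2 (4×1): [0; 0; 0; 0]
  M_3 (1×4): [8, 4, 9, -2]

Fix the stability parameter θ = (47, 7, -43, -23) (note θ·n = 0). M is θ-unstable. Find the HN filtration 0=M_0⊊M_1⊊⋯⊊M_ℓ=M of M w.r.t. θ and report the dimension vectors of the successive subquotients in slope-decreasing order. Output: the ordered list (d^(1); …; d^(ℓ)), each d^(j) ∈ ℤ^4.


Via rank(M_{q-1}∘⋯∘M_p): M ≅ I[1,1]^3, I[1,2], I[3,3]^3, I[3,4].
μ_θ-semistable layers: μ^(1)=47; μ^(2)=27; μ^(3)=-23; μ^(4)=-43

((3, 0, 0, 0); (1, 1, 0, 0); (0, 0, 0, 1); (0, 0, 4, 0))


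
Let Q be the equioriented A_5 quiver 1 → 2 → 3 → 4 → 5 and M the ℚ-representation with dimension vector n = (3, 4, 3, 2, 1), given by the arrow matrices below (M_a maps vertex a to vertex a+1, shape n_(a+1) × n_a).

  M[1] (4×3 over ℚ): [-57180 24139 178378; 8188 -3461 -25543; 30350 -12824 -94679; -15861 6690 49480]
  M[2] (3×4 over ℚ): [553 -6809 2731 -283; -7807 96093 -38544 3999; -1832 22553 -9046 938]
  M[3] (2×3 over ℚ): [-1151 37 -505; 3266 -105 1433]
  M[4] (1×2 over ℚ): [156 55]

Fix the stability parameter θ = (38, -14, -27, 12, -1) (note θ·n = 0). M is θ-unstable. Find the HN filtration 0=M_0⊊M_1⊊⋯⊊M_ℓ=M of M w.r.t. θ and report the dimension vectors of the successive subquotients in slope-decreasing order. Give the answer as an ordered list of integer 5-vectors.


Barcode: M ≅ I[1,3], I[1,4], I[1,5], I[2,2]. HN layers by μ_θ (4 steps, strictly decreasing):
  μ^(1)=12; μ^(2)=11/2; μ^(3)=-1; μ^(4)=-14

((0, 0, 0, 1, 0); (0, 0, 0, 1, 1); (3, 3, 3, 0, 0); (0, 1, 0, 0, 0))


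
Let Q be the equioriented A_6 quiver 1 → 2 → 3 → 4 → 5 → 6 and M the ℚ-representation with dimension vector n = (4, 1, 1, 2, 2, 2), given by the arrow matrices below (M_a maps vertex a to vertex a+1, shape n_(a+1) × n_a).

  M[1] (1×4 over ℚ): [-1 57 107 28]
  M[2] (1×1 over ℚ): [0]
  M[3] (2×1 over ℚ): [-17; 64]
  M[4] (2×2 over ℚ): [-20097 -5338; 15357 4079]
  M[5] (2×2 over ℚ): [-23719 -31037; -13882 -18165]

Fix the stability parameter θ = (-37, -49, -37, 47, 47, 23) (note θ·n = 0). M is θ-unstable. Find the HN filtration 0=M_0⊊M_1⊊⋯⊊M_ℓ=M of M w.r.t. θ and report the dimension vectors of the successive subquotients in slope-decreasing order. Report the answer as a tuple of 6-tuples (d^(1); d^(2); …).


Via rank(M_{q-1}∘⋯∘M_p): M ≅ I[1,1]^3, I[1,2], I[3,6], I[4,6].
μ_θ-semistable layers: μ^(1)=39; μ^(2)=-37; μ^(3)=-43

((0, 0, 0, 2, 2, 2); (3, 0, 1, 0, 0, 0); (1, 1, 0, 0, 0, 0))


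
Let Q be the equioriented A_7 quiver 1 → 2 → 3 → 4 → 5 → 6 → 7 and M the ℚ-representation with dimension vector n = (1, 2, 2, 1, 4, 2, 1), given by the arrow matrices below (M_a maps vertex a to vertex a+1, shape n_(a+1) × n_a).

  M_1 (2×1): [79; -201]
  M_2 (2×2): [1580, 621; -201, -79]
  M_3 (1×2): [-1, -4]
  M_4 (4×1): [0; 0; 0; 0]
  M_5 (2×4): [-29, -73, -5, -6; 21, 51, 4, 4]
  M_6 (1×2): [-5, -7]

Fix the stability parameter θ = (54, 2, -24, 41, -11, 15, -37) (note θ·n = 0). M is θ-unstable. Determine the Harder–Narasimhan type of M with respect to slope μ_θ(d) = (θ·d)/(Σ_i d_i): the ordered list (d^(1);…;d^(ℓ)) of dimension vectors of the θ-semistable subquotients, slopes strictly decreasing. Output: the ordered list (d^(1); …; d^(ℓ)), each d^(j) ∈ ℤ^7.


Via rank(M_{q-1}∘⋯∘M_p): M ≅ I[1,4], I[2,3], I[5,5]^2, I[5,6], I[5,7].
μ_θ-semistable layers: μ^(1)=41; μ^(2)=15; μ^(3)=32/3; μ^(4)=-11

((0, 0, 0, 1, 0, 0, 0); (0, 0, 0, 0, 0, 1, 0); (1, 1, 1, 0, 0, 0, 0); (0, 1, 1, 0, 4, 1, 1))


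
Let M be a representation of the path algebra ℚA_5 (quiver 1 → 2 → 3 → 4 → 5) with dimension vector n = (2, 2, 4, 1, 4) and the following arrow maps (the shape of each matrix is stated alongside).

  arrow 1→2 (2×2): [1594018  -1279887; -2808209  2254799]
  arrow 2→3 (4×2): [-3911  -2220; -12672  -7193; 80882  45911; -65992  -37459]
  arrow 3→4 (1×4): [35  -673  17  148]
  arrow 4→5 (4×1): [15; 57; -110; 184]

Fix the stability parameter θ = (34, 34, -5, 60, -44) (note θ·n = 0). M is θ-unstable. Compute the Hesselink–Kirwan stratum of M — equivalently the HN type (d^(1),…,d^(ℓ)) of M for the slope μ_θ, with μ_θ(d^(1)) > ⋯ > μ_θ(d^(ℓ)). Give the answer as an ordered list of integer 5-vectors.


Via rank(M_{q-1}∘⋯∘M_p): M ≅ I[1,3], I[1,5], I[3,3]^2, I[5,5]^3.
μ_θ-semistable layers: μ^(1)=21; μ^(2)=79/5; μ^(3)=-5; μ^(4)=-44

((1, 1, 1, 0, 0); (1, 1, 1, 1, 1); (0, 0, 2, 0, 0); (0, 0, 0, 0, 3))


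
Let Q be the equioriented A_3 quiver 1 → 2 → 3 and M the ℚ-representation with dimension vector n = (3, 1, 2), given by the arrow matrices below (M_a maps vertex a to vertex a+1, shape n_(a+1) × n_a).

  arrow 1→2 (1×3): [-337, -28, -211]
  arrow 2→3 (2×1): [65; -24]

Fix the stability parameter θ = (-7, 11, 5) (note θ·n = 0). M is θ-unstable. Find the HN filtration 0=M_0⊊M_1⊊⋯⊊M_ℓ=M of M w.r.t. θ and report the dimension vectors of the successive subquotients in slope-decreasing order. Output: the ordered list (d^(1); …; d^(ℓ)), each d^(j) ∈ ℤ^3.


Via rank(M_{q-1}∘⋯∘M_p): M ≅ I[1,1]^2, I[1,3], I[3,3].
μ_θ-semistable layers: μ^(1)=8; μ^(2)=5; μ^(3)=-7

((0, 1, 1); (0, 0, 1); (3, 0, 0))


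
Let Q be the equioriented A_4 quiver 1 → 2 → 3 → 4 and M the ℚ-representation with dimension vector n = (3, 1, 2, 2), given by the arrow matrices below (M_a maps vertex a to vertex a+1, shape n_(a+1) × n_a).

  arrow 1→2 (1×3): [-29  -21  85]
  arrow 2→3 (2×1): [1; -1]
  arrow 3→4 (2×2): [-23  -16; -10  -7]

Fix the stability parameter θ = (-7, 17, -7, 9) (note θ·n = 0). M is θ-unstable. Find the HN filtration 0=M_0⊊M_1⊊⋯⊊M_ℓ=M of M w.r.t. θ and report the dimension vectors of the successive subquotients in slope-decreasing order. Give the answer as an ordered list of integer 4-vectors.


Barcode: M ≅ I[1,1]^2, I[1,4], I[3,4]. HN layers by μ_θ (3 steps, strictly decreasing):
  μ^(1)=9; μ^(2)=5; μ^(3)=-7

((0, 0, 0, 2); (0, 1, 1, 0); (3, 0, 1, 0))


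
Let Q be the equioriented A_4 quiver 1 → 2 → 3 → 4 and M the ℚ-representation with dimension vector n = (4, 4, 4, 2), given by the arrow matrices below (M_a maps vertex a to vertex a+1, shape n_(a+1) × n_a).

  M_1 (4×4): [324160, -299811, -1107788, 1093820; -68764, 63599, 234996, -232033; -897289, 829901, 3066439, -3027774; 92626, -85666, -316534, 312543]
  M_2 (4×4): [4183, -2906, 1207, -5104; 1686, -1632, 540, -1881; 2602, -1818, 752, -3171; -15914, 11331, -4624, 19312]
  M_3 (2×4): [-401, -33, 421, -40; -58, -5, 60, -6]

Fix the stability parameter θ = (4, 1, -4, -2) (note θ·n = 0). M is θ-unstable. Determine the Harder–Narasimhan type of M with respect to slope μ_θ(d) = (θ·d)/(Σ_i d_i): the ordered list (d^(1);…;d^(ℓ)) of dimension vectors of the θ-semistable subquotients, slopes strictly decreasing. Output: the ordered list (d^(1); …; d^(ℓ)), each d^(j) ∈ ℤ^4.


Barcode: M ≅ I[1,2], I[1,3], I[1,4]^2, I[3,3]. HN layers by μ_θ (4 steps, strictly decreasing):
  μ^(1)=5/2; μ^(2)=1/3; μ^(3)=-1/4; μ^(4)=-4

((1, 1, 0, 0); (1, 1, 1, 0); (2, 2, 2, 2); (0, 0, 1, 0))


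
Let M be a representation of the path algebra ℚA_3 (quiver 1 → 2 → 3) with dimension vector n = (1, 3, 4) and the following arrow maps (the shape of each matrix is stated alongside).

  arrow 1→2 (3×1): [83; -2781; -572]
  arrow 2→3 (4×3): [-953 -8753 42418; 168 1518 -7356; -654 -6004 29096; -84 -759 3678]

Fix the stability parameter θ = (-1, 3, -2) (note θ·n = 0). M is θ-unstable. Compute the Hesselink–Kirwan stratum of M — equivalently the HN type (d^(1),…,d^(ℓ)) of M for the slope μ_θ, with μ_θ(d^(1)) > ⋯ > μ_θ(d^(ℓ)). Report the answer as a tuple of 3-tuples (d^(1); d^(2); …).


Barcode: M ≅ I[1,3], I[2,2], I[2,3], I[3,3]^2. HN layers by μ_θ (4 steps, strictly decreasing):
  μ^(1)=3; μ^(2)=1/2; μ^(3)=-1; μ^(4)=-2

((0, 1, 0); (0, 2, 2); (1, 0, 0); (0, 0, 2))


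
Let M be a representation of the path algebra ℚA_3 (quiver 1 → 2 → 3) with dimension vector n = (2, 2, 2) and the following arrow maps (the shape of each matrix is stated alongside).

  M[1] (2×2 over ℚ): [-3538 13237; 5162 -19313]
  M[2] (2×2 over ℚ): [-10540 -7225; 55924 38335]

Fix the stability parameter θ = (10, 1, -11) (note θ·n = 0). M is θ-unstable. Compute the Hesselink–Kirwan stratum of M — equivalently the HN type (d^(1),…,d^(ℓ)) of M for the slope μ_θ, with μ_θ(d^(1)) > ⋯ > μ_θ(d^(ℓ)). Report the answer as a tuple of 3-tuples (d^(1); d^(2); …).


Barcode: M ≅ I[1,1], I[1,3], I[2,2], I[3,3]. HN layers by μ_θ (4 steps, strictly decreasing):
  μ^(1)=10; μ^(2)=1; μ^(3)=0; μ^(4)=-11

((1, 0, 0); (0, 1, 0); (1, 1, 1); (0, 0, 1))


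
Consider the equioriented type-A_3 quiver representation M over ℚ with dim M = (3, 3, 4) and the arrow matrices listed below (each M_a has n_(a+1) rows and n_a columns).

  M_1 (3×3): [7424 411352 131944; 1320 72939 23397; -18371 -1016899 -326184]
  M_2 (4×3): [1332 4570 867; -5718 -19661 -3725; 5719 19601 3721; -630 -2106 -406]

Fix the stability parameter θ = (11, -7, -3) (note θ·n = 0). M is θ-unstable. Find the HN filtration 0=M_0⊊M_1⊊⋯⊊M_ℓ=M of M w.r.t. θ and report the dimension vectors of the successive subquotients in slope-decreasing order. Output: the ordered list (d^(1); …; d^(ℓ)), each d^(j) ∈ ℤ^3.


Barcode: M ≅ I[1,1], I[1,3]^2, I[2,3], I[3,3]. HN layers by μ_θ (4 steps, strictly decreasing):
  μ^(1)=11; μ^(2)=1/3; μ^(3)=-3; μ^(4)=-7

((1, 0, 0); (2, 2, 2); (0, 0, 2); (0, 1, 0))


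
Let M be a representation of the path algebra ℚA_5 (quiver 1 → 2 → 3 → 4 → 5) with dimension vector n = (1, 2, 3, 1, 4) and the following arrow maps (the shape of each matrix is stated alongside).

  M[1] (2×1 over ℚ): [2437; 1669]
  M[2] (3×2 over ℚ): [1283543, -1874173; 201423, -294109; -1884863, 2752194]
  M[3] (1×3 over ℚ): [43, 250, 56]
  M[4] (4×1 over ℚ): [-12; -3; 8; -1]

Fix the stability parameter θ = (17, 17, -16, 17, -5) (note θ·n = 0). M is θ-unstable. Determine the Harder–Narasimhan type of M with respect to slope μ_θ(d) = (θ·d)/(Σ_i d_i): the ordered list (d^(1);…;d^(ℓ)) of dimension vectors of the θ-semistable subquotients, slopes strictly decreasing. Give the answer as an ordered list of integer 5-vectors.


Interval decomposition of M: I[1,5], I[2,3], I[3,3], I[5,5]^3.
HN type (ℓ=4): μ^(1)=6; μ^(2)=1/2; μ^(3)=-5; μ^(4)=-16

((1, 1, 1, 1, 1); (0, 1, 1, 0, 0); (0, 0, 0, 0, 3); (0, 0, 1, 0, 0))


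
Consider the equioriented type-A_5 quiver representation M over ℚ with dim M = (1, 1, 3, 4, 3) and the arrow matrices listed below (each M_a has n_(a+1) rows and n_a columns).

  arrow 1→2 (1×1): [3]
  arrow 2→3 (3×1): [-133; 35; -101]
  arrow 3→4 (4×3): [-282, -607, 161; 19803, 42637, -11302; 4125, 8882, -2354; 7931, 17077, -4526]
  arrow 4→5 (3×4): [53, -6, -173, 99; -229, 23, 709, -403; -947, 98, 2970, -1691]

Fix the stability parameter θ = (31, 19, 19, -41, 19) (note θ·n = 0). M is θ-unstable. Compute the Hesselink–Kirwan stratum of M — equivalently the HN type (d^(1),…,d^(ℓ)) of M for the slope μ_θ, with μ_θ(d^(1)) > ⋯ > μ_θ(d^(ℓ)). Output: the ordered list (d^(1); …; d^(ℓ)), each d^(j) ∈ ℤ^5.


Barcode: M ≅ I[1,5], I[3,5]^2, I[4,4]. HN layers by μ_θ (4 steps, strictly decreasing):
  μ^(1)=19; μ^(2)=7; μ^(3)=-11; μ^(4)=-41

((0, 0, 0, 0, 3); (1, 1, 1, 1, 0); (0, 0, 2, 2, 0); (0, 0, 0, 1, 0))


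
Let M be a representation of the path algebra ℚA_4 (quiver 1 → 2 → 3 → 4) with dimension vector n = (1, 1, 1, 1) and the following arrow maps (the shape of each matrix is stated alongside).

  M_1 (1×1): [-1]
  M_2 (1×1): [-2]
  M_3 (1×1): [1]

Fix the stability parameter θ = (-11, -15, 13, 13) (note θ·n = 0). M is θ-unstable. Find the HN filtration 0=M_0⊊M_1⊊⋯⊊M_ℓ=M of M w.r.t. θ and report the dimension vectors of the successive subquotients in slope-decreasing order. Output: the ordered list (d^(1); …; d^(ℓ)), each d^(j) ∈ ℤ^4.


Interval decomposition of M: I[1,4].
HN type (ℓ=2): μ^(1)=13; μ^(2)=-13

((0, 0, 1, 1); (1, 1, 0, 0))


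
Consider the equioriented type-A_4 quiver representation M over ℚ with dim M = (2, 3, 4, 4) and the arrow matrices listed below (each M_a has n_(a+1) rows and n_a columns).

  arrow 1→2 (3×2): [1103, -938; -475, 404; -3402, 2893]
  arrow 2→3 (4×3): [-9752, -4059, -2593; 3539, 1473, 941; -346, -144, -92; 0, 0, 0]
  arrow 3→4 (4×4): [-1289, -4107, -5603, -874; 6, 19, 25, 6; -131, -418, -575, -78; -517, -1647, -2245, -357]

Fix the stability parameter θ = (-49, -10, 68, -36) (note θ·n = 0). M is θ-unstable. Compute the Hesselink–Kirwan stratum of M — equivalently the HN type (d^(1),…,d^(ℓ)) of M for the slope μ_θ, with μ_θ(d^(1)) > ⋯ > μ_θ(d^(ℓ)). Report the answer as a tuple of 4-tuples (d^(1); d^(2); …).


Barcode: M ≅ I[1,4]^2, I[2,2], I[3,4]^2. HN layers by μ_θ (3 steps, strictly decreasing):
  μ^(1)=16; μ^(2)=-10; μ^(3)=-49

((0, 0, 4, 4); (0, 3, 0, 0); (2, 0, 0, 0))


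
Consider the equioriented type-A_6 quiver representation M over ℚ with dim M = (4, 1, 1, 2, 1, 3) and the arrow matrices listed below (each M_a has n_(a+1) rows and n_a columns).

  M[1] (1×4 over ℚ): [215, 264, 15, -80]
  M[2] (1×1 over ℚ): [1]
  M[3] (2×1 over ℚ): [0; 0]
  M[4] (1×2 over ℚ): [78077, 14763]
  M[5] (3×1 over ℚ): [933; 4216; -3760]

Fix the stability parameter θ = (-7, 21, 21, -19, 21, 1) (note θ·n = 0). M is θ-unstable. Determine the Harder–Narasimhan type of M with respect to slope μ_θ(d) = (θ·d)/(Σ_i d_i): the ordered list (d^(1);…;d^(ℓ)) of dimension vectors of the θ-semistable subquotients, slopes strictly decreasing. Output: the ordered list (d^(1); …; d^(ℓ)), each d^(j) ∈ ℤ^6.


Interval decomposition of M: I[1,1]^3, I[1,3], I[4,4], I[4,6], I[6,6]^2.
HN type (ℓ=5): μ^(1)=21; μ^(2)=11; μ^(3)=1; μ^(4)=-7; μ^(5)=-19

((0, 1, 1, 0, 0, 0); (0, 0, 0, 0, 1, 1); (0, 0, 0, 0, 0, 2); (4, 0, 0, 0, 0, 0); (0, 0, 0, 2, 0, 0))


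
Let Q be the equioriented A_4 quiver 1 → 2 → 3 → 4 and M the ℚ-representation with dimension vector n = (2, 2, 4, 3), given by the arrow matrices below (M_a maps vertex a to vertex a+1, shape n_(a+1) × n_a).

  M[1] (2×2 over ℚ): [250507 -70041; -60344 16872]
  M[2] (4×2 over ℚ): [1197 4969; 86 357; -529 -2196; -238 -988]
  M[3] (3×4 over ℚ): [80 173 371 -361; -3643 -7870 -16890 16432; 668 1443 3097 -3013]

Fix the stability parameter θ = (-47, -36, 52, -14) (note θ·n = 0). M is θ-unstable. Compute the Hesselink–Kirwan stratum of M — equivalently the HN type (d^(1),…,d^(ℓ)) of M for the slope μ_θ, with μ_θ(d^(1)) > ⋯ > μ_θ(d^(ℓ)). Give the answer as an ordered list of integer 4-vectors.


Via rank(M_{q-1}∘⋯∘M_p): M ≅ I[1,1], I[1,4], I[2,3], I[3,4]^2.
μ_θ-semistable layers: μ^(1)=52; μ^(2)=19; μ^(3)=-36; μ^(4)=-47

((0, 0, 1, 0); (0, 0, 3, 3); (0, 2, 0, 0); (2, 0, 0, 0))


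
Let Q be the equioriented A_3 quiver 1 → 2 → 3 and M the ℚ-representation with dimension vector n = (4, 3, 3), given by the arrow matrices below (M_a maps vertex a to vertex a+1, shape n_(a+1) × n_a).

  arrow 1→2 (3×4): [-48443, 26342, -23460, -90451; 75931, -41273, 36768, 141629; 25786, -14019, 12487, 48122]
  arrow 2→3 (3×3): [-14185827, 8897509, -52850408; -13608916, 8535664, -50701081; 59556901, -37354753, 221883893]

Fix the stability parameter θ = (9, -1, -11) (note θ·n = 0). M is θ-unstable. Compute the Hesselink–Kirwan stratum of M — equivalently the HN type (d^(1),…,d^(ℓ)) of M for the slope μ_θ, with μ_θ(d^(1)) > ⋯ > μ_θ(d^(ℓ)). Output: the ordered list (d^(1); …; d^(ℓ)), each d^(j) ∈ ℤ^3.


Via rank(M_{q-1}∘⋯∘M_p): M ≅ I[1,1], I[1,3]^3.
μ_θ-semistable layers: μ^(1)=9; μ^(2)=-1

((1, 0, 0); (3, 3, 3))


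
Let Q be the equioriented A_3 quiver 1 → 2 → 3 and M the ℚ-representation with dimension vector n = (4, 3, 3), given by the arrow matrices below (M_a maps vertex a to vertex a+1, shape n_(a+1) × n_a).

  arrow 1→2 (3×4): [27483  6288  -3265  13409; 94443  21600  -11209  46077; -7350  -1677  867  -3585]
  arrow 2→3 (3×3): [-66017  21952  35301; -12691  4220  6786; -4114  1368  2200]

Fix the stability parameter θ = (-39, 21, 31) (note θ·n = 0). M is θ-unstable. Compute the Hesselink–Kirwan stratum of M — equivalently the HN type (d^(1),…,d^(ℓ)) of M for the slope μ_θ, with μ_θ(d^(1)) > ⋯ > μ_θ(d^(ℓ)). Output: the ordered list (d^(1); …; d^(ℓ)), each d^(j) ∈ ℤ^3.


Via rank(M_{q-1}∘⋯∘M_p): M ≅ I[1,1], I[1,2], I[1,3]^2, I[3,3].
μ_θ-semistable layers: μ^(1)=31; μ^(2)=21; μ^(3)=-39

((0, 0, 3); (0, 3, 0); (4, 0, 0))


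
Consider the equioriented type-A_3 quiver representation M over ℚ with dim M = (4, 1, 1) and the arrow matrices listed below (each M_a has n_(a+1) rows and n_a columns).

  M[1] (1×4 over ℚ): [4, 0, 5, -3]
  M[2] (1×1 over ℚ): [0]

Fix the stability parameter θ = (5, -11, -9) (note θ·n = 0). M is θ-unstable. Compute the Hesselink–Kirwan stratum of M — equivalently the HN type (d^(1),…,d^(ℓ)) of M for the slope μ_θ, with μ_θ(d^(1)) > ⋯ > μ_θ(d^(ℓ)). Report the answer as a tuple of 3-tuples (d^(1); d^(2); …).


Interval decomposition of M: I[1,1]^3, I[1,2], I[3,3].
HN type (ℓ=3): μ^(1)=5; μ^(2)=-3; μ^(3)=-9

((3, 0, 0); (1, 1, 0); (0, 0, 1))


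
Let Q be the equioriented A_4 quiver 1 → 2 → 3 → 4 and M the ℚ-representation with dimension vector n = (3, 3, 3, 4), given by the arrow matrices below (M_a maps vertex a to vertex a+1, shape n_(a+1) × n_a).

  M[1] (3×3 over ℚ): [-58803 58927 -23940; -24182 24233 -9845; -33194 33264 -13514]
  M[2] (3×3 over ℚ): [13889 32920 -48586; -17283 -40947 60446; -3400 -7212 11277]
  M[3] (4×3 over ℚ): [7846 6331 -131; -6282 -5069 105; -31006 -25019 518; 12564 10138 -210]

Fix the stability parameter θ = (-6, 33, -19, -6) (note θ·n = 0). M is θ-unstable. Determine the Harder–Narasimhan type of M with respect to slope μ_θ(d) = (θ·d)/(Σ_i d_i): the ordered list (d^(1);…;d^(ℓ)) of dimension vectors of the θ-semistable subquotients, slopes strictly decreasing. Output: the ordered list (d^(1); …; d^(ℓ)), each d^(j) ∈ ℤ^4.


Barcode: M ≅ I[1,1], I[1,3], I[1,4], I[2,4], I[4,4]^2. HN layers by μ_θ (3 steps, strictly decreasing):
  μ^(1)=7; μ^(2)=8/3; μ^(3)=-6

((0, 1, 1, 0); (0, 2, 2, 2); (3, 0, 0, 2))


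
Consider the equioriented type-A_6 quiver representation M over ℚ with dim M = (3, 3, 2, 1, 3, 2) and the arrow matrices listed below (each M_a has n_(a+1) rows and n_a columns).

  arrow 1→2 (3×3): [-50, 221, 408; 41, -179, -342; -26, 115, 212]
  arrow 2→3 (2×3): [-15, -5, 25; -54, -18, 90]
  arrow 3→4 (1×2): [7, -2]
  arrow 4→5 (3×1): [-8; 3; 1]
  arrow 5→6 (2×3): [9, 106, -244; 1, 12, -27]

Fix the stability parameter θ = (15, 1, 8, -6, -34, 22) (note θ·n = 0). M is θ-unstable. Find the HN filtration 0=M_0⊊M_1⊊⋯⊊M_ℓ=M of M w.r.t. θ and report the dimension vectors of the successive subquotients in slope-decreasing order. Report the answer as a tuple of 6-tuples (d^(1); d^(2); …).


Barcode: M ≅ I[1,2]^2, I[1,6], I[3,3], I[5,5], I[5,6]. HN layers by μ_θ (4 steps, strictly decreasing):
  μ^(1)=22; μ^(2)=8; μ^(3)=-16/5; μ^(4)=-34

((0, 0, 0, 0, 0, 2); (2, 2, 1, 0, 0, 0); (1, 1, 1, 1, 1, 0); (0, 0, 0, 0, 2, 0))


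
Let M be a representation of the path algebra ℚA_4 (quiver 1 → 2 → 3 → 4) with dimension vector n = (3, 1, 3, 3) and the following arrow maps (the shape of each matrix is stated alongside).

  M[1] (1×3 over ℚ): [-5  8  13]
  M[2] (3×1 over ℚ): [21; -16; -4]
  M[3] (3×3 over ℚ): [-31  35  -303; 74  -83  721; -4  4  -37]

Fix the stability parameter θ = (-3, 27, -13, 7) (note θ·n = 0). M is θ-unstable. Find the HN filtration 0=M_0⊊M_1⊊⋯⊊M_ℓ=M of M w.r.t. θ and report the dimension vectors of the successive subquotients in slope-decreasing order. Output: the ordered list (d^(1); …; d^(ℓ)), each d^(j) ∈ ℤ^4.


Interval decomposition of M: I[1,1]^2, I[1,4], I[3,4]^2.
HN type (ℓ=3): μ^(1)=7; μ^(2)=-3; μ^(3)=-13

((0, 1, 1, 3); (3, 0, 0, 0); (0, 0, 2, 0))


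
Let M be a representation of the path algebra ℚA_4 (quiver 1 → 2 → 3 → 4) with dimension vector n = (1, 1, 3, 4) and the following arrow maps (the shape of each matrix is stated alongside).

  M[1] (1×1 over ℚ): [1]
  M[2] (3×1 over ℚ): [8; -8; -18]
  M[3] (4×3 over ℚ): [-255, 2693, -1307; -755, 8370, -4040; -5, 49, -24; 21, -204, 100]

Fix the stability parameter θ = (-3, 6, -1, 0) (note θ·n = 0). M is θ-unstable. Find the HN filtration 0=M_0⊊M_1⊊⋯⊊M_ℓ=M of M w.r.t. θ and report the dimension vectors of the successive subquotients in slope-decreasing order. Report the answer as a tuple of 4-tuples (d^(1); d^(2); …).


Barcode: M ≅ I[1,4], I[3,4]^2, I[4,4]. HN layers by μ_θ (4 steps, strictly decreasing):
  μ^(1)=5/3; μ^(2)=0; μ^(3)=-1; μ^(4)=-3

((0, 1, 1, 1); (0, 0, 0, 3); (0, 0, 2, 0); (1, 0, 0, 0))


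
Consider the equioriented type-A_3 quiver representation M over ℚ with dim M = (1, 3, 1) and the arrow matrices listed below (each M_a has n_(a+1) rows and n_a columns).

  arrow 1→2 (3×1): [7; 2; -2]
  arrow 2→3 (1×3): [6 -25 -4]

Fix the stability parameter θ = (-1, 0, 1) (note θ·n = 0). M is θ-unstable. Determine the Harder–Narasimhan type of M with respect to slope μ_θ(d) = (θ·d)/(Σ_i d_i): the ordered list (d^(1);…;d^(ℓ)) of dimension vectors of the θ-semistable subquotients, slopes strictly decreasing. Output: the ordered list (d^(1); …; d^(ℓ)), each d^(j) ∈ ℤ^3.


Barcode: M ≅ I[1,2], I[2,2], I[2,3]. HN layers by μ_θ (3 steps, strictly decreasing):
  μ^(1)=1; μ^(2)=0; μ^(3)=-1

((0, 0, 1); (0, 3, 0); (1, 0, 0))


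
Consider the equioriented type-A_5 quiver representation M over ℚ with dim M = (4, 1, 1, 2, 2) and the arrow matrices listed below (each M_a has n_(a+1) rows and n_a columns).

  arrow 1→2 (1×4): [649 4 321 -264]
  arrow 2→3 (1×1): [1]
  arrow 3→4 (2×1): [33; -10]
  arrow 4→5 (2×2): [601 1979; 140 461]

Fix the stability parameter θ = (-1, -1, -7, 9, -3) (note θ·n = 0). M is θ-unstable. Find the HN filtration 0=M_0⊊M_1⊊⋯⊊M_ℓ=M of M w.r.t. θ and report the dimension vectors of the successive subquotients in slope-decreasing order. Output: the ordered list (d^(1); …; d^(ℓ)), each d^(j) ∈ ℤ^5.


Via rank(M_{q-1}∘⋯∘M_p): M ≅ I[1,1]^3, I[1,5], I[4,5].
μ_θ-semistable layers: μ^(1)=3; μ^(2)=-1; μ^(3)=-3

((0, 0, 0, 2, 2); (3, 0, 0, 0, 0); (1, 1, 1, 0, 0))


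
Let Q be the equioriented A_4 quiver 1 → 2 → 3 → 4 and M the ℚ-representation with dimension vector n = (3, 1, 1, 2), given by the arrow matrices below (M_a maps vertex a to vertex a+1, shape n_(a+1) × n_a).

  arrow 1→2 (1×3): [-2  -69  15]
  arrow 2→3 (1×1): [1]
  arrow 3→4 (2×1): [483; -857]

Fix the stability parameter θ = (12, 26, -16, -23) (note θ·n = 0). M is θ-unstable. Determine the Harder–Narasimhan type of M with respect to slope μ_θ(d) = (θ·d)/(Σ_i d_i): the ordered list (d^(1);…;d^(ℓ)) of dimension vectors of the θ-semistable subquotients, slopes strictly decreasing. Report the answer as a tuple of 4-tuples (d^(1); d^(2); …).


Via rank(M_{q-1}∘⋯∘M_p): M ≅ I[1,1]^2, I[1,4], I[4,4].
μ_θ-semistable layers: μ^(1)=12; μ^(2)=-1/4; μ^(3)=-23

((2, 0, 0, 0); (1, 1, 1, 1); (0, 0, 0, 1))
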